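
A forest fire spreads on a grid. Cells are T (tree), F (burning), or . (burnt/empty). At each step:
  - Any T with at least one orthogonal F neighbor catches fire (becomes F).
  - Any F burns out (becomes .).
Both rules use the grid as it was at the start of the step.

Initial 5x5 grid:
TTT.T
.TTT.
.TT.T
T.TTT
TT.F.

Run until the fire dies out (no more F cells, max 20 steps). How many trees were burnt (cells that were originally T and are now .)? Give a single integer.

Answer: 12

Derivation:
Step 1: +1 fires, +1 burnt (F count now 1)
Step 2: +2 fires, +1 burnt (F count now 2)
Step 3: +2 fires, +2 burnt (F count now 2)
Step 4: +2 fires, +2 burnt (F count now 2)
Step 5: +3 fires, +2 burnt (F count now 3)
Step 6: +1 fires, +3 burnt (F count now 1)
Step 7: +1 fires, +1 burnt (F count now 1)
Step 8: +0 fires, +1 burnt (F count now 0)
Fire out after step 8
Initially T: 16, now '.': 21
Total burnt (originally-T cells now '.'): 12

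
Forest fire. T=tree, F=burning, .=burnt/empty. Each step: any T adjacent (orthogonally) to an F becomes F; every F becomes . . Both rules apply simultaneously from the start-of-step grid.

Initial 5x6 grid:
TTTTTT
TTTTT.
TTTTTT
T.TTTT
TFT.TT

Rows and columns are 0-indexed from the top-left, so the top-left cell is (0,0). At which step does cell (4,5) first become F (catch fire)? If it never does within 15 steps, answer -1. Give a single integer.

Step 1: cell (4,5)='T' (+2 fires, +1 burnt)
Step 2: cell (4,5)='T' (+2 fires, +2 burnt)
Step 3: cell (4,5)='T' (+3 fires, +2 burnt)
Step 4: cell (4,5)='T' (+5 fires, +3 burnt)
Step 5: cell (4,5)='T' (+7 fires, +5 burnt)
Step 6: cell (4,5)='F' (+5 fires, +7 burnt)
  -> target ignites at step 6
Step 7: cell (4,5)='.' (+1 fires, +5 burnt)
Step 8: cell (4,5)='.' (+1 fires, +1 burnt)
Step 9: cell (4,5)='.' (+0 fires, +1 burnt)
  fire out at step 9

6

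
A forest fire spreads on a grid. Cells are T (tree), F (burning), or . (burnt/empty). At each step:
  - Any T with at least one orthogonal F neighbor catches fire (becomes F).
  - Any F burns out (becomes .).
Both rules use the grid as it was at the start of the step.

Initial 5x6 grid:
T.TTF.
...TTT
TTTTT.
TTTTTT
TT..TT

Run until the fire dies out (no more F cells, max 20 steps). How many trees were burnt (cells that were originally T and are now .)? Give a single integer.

Answer: 20

Derivation:
Step 1: +2 fires, +1 burnt (F count now 2)
Step 2: +4 fires, +2 burnt (F count now 4)
Step 3: +2 fires, +4 burnt (F count now 2)
Step 4: +4 fires, +2 burnt (F count now 4)
Step 5: +3 fires, +4 burnt (F count now 3)
Step 6: +2 fires, +3 burnt (F count now 2)
Step 7: +2 fires, +2 burnt (F count now 2)
Step 8: +1 fires, +2 burnt (F count now 1)
Step 9: +0 fires, +1 burnt (F count now 0)
Fire out after step 9
Initially T: 21, now '.': 29
Total burnt (originally-T cells now '.'): 20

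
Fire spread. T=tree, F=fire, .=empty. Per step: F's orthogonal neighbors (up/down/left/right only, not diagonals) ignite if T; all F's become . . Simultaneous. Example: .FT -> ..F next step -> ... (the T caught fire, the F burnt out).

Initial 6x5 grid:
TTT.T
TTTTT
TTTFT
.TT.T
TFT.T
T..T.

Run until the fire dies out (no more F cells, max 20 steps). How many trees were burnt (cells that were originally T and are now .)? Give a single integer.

Step 1: +6 fires, +2 burnt (F count now 6)
Step 2: +6 fires, +6 burnt (F count now 6)
Step 3: +5 fires, +6 burnt (F count now 5)
Step 4: +2 fires, +5 burnt (F count now 2)
Step 5: +1 fires, +2 burnt (F count now 1)
Step 6: +0 fires, +1 burnt (F count now 0)
Fire out after step 6
Initially T: 21, now '.': 29
Total burnt (originally-T cells now '.'): 20

Answer: 20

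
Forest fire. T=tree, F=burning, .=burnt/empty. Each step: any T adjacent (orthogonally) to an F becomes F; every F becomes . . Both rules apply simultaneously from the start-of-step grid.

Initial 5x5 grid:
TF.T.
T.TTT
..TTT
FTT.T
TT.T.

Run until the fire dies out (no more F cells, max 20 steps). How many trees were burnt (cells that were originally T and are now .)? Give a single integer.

Answer: 14

Derivation:
Step 1: +3 fires, +2 burnt (F count now 3)
Step 2: +3 fires, +3 burnt (F count now 3)
Step 3: +1 fires, +3 burnt (F count now 1)
Step 4: +2 fires, +1 burnt (F count now 2)
Step 5: +2 fires, +2 burnt (F count now 2)
Step 6: +3 fires, +2 burnt (F count now 3)
Step 7: +0 fires, +3 burnt (F count now 0)
Fire out after step 7
Initially T: 15, now '.': 24
Total burnt (originally-T cells now '.'): 14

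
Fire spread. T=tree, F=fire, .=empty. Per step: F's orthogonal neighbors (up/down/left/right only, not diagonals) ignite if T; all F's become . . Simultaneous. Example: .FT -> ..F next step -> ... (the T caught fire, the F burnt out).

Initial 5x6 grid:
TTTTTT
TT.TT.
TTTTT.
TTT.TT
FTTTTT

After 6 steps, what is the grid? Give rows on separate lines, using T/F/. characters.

Step 1: 2 trees catch fire, 1 burn out
  TTTTTT
  TT.TT.
  TTTTT.
  FTT.TT
  .FTTTT
Step 2: 3 trees catch fire, 2 burn out
  TTTTTT
  TT.TT.
  FTTTT.
  .FT.TT
  ..FTTT
Step 3: 4 trees catch fire, 3 burn out
  TTTTTT
  FT.TT.
  .FTTT.
  ..F.TT
  ...FTT
Step 4: 4 trees catch fire, 4 burn out
  FTTTTT
  .F.TT.
  ..FTT.
  ....TT
  ....FT
Step 5: 4 trees catch fire, 4 burn out
  .FTTTT
  ...TT.
  ...FT.
  ....FT
  .....F
Step 6: 4 trees catch fire, 4 burn out
  ..FTTT
  ...FT.
  ....F.
  .....F
  ......

..FTTT
...FT.
....F.
.....F
......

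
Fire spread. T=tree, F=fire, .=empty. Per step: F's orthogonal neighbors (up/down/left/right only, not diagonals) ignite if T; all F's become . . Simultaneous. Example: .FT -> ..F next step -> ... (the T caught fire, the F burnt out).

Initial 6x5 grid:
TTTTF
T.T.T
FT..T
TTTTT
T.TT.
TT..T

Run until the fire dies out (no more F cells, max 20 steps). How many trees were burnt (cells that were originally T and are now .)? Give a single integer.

Step 1: +5 fires, +2 burnt (F count now 5)
Step 2: +5 fires, +5 burnt (F count now 5)
Step 3: +5 fires, +5 burnt (F count now 5)
Step 4: +3 fires, +5 burnt (F count now 3)
Step 5: +1 fires, +3 burnt (F count now 1)
Step 6: +0 fires, +1 burnt (F count now 0)
Fire out after step 6
Initially T: 20, now '.': 29
Total burnt (originally-T cells now '.'): 19

Answer: 19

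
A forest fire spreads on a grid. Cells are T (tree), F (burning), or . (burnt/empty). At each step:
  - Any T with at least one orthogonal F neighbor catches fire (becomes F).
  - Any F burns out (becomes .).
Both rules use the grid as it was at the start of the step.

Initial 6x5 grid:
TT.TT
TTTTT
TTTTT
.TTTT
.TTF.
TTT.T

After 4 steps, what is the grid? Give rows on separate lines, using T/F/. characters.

Step 1: 2 trees catch fire, 1 burn out
  TT.TT
  TTTTT
  TTTTT
  .TTFT
  .TF..
  TTT.T
Step 2: 5 trees catch fire, 2 burn out
  TT.TT
  TTTTT
  TTTFT
  .TF.F
  .F...
  TTF.T
Step 3: 5 trees catch fire, 5 burn out
  TT.TT
  TTTFT
  TTF.F
  .F...
  .....
  TF..T
Step 4: 5 trees catch fire, 5 burn out
  TT.FT
  TTF.F
  TF...
  .....
  .....
  F...T

TT.FT
TTF.F
TF...
.....
.....
F...T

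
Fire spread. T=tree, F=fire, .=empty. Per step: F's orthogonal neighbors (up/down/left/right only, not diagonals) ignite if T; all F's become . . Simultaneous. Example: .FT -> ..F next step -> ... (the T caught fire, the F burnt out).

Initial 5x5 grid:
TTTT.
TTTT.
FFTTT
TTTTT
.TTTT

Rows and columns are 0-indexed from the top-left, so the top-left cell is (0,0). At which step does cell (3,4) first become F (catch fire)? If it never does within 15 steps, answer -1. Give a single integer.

Step 1: cell (3,4)='T' (+5 fires, +2 burnt)
Step 2: cell (3,4)='T' (+6 fires, +5 burnt)
Step 3: cell (3,4)='T' (+5 fires, +6 burnt)
Step 4: cell (3,4)='F' (+3 fires, +5 burnt)
  -> target ignites at step 4
Step 5: cell (3,4)='.' (+1 fires, +3 burnt)
Step 6: cell (3,4)='.' (+0 fires, +1 burnt)
  fire out at step 6

4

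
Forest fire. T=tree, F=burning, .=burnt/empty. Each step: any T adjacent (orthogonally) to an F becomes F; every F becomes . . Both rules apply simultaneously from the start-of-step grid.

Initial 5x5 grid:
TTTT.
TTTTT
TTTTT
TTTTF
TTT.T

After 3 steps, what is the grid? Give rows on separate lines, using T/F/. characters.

Step 1: 3 trees catch fire, 1 burn out
  TTTT.
  TTTTT
  TTTTF
  TTTF.
  TTT.F
Step 2: 3 trees catch fire, 3 burn out
  TTTT.
  TTTTF
  TTTF.
  TTF..
  TTT..
Step 3: 4 trees catch fire, 3 burn out
  TTTT.
  TTTF.
  TTF..
  TF...
  TTF..

TTTT.
TTTF.
TTF..
TF...
TTF..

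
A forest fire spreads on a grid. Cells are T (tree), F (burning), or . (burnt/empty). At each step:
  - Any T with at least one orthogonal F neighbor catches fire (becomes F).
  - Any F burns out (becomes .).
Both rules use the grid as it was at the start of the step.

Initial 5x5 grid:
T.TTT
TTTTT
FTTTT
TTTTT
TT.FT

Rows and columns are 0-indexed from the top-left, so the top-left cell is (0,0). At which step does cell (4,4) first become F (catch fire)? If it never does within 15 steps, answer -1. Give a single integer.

Step 1: cell (4,4)='F' (+5 fires, +2 burnt)
  -> target ignites at step 1
Step 2: cell (4,4)='.' (+8 fires, +5 burnt)
Step 3: cell (4,4)='.' (+4 fires, +8 burnt)
Step 4: cell (4,4)='.' (+3 fires, +4 burnt)
Step 5: cell (4,4)='.' (+1 fires, +3 burnt)
Step 6: cell (4,4)='.' (+0 fires, +1 burnt)
  fire out at step 6

1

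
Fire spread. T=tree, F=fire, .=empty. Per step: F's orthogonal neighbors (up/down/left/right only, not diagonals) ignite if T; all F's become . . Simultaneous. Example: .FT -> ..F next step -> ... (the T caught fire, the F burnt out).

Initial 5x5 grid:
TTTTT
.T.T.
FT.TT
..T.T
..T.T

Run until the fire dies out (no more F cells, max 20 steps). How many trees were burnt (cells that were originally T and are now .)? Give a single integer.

Step 1: +1 fires, +1 burnt (F count now 1)
Step 2: +1 fires, +1 burnt (F count now 1)
Step 3: +1 fires, +1 burnt (F count now 1)
Step 4: +2 fires, +1 burnt (F count now 2)
Step 5: +1 fires, +2 burnt (F count now 1)
Step 6: +2 fires, +1 burnt (F count now 2)
Step 7: +1 fires, +2 burnt (F count now 1)
Step 8: +1 fires, +1 burnt (F count now 1)
Step 9: +1 fires, +1 burnt (F count now 1)
Step 10: +1 fires, +1 burnt (F count now 1)
Step 11: +0 fires, +1 burnt (F count now 0)
Fire out after step 11
Initially T: 14, now '.': 23
Total burnt (originally-T cells now '.'): 12

Answer: 12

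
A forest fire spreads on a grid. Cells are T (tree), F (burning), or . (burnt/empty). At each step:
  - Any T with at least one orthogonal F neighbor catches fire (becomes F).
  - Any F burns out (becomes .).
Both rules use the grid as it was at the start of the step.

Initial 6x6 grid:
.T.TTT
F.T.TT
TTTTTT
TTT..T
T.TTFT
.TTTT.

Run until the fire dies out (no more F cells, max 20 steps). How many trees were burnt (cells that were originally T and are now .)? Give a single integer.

Step 1: +4 fires, +2 burnt (F count now 4)
Step 2: +5 fires, +4 burnt (F count now 5)
Step 3: +6 fires, +5 burnt (F count now 6)
Step 4: +5 fires, +6 burnt (F count now 5)
Step 5: +2 fires, +5 burnt (F count now 2)
Step 6: +1 fires, +2 burnt (F count now 1)
Step 7: +1 fires, +1 burnt (F count now 1)
Step 8: +0 fires, +1 burnt (F count now 0)
Fire out after step 8
Initially T: 25, now '.': 35
Total burnt (originally-T cells now '.'): 24

Answer: 24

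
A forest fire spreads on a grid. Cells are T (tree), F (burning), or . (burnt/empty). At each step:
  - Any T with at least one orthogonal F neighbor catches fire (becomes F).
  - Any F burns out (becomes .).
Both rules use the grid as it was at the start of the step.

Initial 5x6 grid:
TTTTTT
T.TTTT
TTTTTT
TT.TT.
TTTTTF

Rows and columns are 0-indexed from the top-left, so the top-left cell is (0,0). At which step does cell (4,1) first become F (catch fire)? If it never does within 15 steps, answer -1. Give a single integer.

Step 1: cell (4,1)='T' (+1 fires, +1 burnt)
Step 2: cell (4,1)='T' (+2 fires, +1 burnt)
Step 3: cell (4,1)='T' (+3 fires, +2 burnt)
Step 4: cell (4,1)='F' (+4 fires, +3 burnt)
  -> target ignites at step 4
Step 5: cell (4,1)='.' (+6 fires, +4 burnt)
Step 6: cell (4,1)='.' (+5 fires, +6 burnt)
Step 7: cell (4,1)='.' (+2 fires, +5 burnt)
Step 8: cell (4,1)='.' (+2 fires, +2 burnt)
Step 9: cell (4,1)='.' (+1 fires, +2 burnt)
Step 10: cell (4,1)='.' (+0 fires, +1 burnt)
  fire out at step 10

4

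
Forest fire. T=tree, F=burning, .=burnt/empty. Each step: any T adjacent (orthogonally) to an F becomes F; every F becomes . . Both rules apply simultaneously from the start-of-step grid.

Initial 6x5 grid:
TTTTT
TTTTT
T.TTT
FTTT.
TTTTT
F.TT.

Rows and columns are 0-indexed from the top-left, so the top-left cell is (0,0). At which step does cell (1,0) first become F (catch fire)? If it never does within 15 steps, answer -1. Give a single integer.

Step 1: cell (1,0)='T' (+3 fires, +2 burnt)
Step 2: cell (1,0)='F' (+3 fires, +3 burnt)
  -> target ignites at step 2
Step 3: cell (1,0)='.' (+5 fires, +3 burnt)
Step 4: cell (1,0)='.' (+5 fires, +5 burnt)
Step 5: cell (1,0)='.' (+5 fires, +5 burnt)
Step 6: cell (1,0)='.' (+2 fires, +5 burnt)
Step 7: cell (1,0)='.' (+1 fires, +2 burnt)
Step 8: cell (1,0)='.' (+0 fires, +1 burnt)
  fire out at step 8

2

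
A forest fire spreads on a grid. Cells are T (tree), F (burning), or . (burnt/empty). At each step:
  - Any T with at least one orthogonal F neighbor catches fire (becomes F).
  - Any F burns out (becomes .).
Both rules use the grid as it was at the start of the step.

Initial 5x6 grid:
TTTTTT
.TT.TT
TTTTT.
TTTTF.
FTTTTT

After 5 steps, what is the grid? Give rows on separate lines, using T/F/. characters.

Step 1: 5 trees catch fire, 2 burn out
  TTTTTT
  .TT.TT
  TTTTF.
  FTTF..
  .FTTFT
Step 2: 8 trees catch fire, 5 burn out
  TTTTTT
  .TT.FT
  FTTF..
  .FF...
  ..FF.F
Step 3: 4 trees catch fire, 8 burn out
  TTTTFT
  .TT..F
  .FF...
  ......
  ......
Step 4: 4 trees catch fire, 4 burn out
  TTTF.F
  .FF...
  ......
  ......
  ......
Step 5: 2 trees catch fire, 4 burn out
  TFF...
  ......
  ......
  ......
  ......

TFF...
......
......
......
......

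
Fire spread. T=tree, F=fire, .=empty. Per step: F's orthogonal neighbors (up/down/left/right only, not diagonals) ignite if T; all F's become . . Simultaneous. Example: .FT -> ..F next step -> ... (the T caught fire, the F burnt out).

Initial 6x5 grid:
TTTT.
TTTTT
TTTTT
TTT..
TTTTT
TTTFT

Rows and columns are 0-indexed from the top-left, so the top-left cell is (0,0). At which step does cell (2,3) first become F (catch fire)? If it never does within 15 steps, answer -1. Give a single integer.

Step 1: cell (2,3)='T' (+3 fires, +1 burnt)
Step 2: cell (2,3)='T' (+3 fires, +3 burnt)
Step 3: cell (2,3)='T' (+3 fires, +3 burnt)
Step 4: cell (2,3)='T' (+3 fires, +3 burnt)
Step 5: cell (2,3)='F' (+4 fires, +3 burnt)
  -> target ignites at step 5
Step 6: cell (2,3)='.' (+5 fires, +4 burnt)
Step 7: cell (2,3)='.' (+4 fires, +5 burnt)
Step 8: cell (2,3)='.' (+1 fires, +4 burnt)
Step 9: cell (2,3)='.' (+0 fires, +1 burnt)
  fire out at step 9

5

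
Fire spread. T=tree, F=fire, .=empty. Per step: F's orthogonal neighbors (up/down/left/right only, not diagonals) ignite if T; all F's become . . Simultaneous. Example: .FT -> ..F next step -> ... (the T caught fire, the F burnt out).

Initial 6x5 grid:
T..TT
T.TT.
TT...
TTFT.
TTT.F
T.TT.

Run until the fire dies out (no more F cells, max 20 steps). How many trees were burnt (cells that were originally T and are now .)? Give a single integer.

Step 1: +3 fires, +2 burnt (F count now 3)
Step 2: +4 fires, +3 burnt (F count now 4)
Step 3: +3 fires, +4 burnt (F count now 3)
Step 4: +2 fires, +3 burnt (F count now 2)
Step 5: +1 fires, +2 burnt (F count now 1)
Step 6: +0 fires, +1 burnt (F count now 0)
Fire out after step 6
Initially T: 17, now '.': 26
Total burnt (originally-T cells now '.'): 13

Answer: 13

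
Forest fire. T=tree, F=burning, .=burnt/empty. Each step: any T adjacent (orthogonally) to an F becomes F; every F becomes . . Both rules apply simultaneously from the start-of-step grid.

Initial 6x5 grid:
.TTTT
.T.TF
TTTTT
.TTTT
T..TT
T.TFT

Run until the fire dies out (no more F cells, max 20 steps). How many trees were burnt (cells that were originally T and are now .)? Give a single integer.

Step 1: +6 fires, +2 burnt (F count now 6)
Step 2: +5 fires, +6 burnt (F count now 5)
Step 3: +3 fires, +5 burnt (F count now 3)
Step 4: +3 fires, +3 burnt (F count now 3)
Step 5: +2 fires, +3 burnt (F count now 2)
Step 6: +0 fires, +2 burnt (F count now 0)
Fire out after step 6
Initially T: 21, now '.': 28
Total burnt (originally-T cells now '.'): 19

Answer: 19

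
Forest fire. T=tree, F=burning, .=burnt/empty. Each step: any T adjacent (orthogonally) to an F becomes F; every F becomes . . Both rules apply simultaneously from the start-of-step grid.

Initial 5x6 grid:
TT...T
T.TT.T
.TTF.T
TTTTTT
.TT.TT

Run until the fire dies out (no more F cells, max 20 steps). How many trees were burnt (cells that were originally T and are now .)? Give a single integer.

Step 1: +3 fires, +1 burnt (F count now 3)
Step 2: +4 fires, +3 burnt (F count now 4)
Step 3: +4 fires, +4 burnt (F count now 4)
Step 4: +4 fires, +4 burnt (F count now 4)
Step 5: +1 fires, +4 burnt (F count now 1)
Step 6: +1 fires, +1 burnt (F count now 1)
Step 7: +0 fires, +1 burnt (F count now 0)
Fire out after step 7
Initially T: 20, now '.': 27
Total burnt (originally-T cells now '.'): 17

Answer: 17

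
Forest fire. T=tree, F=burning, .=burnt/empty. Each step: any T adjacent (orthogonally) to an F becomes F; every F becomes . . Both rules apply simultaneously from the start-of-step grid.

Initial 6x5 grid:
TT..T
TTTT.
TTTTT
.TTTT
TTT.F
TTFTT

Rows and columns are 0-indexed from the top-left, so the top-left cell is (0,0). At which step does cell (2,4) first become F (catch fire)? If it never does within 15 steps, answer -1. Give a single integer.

Step 1: cell (2,4)='T' (+5 fires, +2 burnt)
Step 2: cell (2,4)='F' (+5 fires, +5 burnt)
  -> target ignites at step 2
Step 3: cell (2,4)='.' (+4 fires, +5 burnt)
Step 4: cell (2,4)='.' (+3 fires, +4 burnt)
Step 5: cell (2,4)='.' (+2 fires, +3 burnt)
Step 6: cell (2,4)='.' (+2 fires, +2 burnt)
Step 7: cell (2,4)='.' (+1 fires, +2 burnt)
Step 8: cell (2,4)='.' (+0 fires, +1 burnt)
  fire out at step 8

2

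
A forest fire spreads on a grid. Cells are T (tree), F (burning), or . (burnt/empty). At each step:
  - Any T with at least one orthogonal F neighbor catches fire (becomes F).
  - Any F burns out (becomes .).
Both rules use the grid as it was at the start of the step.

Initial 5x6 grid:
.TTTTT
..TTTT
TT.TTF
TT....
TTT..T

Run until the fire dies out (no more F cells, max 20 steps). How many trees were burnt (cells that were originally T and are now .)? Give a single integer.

Answer: 11

Derivation:
Step 1: +2 fires, +1 burnt (F count now 2)
Step 2: +3 fires, +2 burnt (F count now 3)
Step 3: +2 fires, +3 burnt (F count now 2)
Step 4: +2 fires, +2 burnt (F count now 2)
Step 5: +1 fires, +2 burnt (F count now 1)
Step 6: +1 fires, +1 burnt (F count now 1)
Step 7: +0 fires, +1 burnt (F count now 0)
Fire out after step 7
Initially T: 19, now '.': 22
Total burnt (originally-T cells now '.'): 11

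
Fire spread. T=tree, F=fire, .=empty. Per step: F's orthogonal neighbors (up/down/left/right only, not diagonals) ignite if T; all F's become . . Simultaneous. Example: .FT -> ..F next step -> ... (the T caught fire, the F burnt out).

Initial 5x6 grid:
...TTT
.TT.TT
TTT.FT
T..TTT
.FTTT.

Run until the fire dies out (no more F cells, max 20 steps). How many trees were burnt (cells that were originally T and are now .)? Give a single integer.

Answer: 12

Derivation:
Step 1: +4 fires, +2 burnt (F count now 4)
Step 2: +6 fires, +4 burnt (F count now 6)
Step 3: +2 fires, +6 burnt (F count now 2)
Step 4: +0 fires, +2 burnt (F count now 0)
Fire out after step 4
Initially T: 18, now '.': 24
Total burnt (originally-T cells now '.'): 12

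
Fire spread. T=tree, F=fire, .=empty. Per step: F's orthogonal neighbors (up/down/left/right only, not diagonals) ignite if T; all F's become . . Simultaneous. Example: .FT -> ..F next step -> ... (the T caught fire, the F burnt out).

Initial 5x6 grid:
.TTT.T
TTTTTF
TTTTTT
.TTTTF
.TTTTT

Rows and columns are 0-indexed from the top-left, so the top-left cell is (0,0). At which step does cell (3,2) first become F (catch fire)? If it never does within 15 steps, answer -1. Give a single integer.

Step 1: cell (3,2)='T' (+5 fires, +2 burnt)
Step 2: cell (3,2)='T' (+4 fires, +5 burnt)
Step 3: cell (3,2)='F' (+5 fires, +4 burnt)
  -> target ignites at step 3
Step 4: cell (3,2)='.' (+5 fires, +5 burnt)
Step 5: cell (3,2)='.' (+4 fires, +5 burnt)
Step 6: cell (3,2)='.' (+1 fires, +4 burnt)
Step 7: cell (3,2)='.' (+0 fires, +1 burnt)
  fire out at step 7

3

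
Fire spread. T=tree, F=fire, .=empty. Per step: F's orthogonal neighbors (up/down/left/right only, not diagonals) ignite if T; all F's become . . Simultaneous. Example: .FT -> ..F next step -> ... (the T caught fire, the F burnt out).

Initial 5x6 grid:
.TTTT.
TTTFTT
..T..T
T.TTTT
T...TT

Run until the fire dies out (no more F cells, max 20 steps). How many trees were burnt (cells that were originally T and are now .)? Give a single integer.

Answer: 17

Derivation:
Step 1: +3 fires, +1 burnt (F count now 3)
Step 2: +5 fires, +3 burnt (F count now 5)
Step 3: +4 fires, +5 burnt (F count now 4)
Step 4: +2 fires, +4 burnt (F count now 2)
Step 5: +2 fires, +2 burnt (F count now 2)
Step 6: +1 fires, +2 burnt (F count now 1)
Step 7: +0 fires, +1 burnt (F count now 0)
Fire out after step 7
Initially T: 19, now '.': 28
Total burnt (originally-T cells now '.'): 17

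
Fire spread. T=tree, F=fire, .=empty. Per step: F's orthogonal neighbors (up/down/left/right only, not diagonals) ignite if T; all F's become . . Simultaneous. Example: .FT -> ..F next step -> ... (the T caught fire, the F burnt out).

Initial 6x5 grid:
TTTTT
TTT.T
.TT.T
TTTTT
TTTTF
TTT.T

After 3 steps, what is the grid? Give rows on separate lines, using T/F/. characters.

Step 1: 3 trees catch fire, 1 burn out
  TTTTT
  TTT.T
  .TT.T
  TTTTF
  TTTF.
  TTT.F
Step 2: 3 trees catch fire, 3 burn out
  TTTTT
  TTT.T
  .TT.F
  TTTF.
  TTF..
  TTT..
Step 3: 4 trees catch fire, 3 burn out
  TTTTT
  TTT.F
  .TT..
  TTF..
  TF...
  TTF..

TTTTT
TTT.F
.TT..
TTF..
TF...
TTF..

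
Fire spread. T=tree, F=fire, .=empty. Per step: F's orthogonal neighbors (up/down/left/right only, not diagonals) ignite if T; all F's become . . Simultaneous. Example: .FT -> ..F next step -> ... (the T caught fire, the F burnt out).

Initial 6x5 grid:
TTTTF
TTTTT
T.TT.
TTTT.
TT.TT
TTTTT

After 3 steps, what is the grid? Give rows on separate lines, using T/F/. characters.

Step 1: 2 trees catch fire, 1 burn out
  TTTF.
  TTTTF
  T.TT.
  TTTT.
  TT.TT
  TTTTT
Step 2: 2 trees catch fire, 2 burn out
  TTF..
  TTTF.
  T.TT.
  TTTT.
  TT.TT
  TTTTT
Step 3: 3 trees catch fire, 2 burn out
  TF...
  TTF..
  T.TF.
  TTTT.
  TT.TT
  TTTTT

TF...
TTF..
T.TF.
TTTT.
TT.TT
TTTTT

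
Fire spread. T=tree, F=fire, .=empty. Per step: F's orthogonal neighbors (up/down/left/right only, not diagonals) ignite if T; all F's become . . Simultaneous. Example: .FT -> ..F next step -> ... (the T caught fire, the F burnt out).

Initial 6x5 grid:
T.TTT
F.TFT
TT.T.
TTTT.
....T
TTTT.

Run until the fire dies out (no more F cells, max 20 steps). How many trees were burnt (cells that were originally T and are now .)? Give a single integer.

Step 1: +6 fires, +2 burnt (F count now 6)
Step 2: +5 fires, +6 burnt (F count now 5)
Step 3: +2 fires, +5 burnt (F count now 2)
Step 4: +0 fires, +2 burnt (F count now 0)
Fire out after step 4
Initially T: 18, now '.': 25
Total burnt (originally-T cells now '.'): 13

Answer: 13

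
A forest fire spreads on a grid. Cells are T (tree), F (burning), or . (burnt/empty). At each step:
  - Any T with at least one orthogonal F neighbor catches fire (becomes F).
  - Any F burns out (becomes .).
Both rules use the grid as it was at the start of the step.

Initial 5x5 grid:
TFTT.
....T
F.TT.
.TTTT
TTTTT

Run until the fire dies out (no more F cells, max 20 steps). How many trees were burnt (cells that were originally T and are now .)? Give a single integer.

Step 1: +2 fires, +2 burnt (F count now 2)
Step 2: +1 fires, +2 burnt (F count now 1)
Step 3: +0 fires, +1 burnt (F count now 0)
Fire out after step 3
Initially T: 15, now '.': 13
Total burnt (originally-T cells now '.'): 3

Answer: 3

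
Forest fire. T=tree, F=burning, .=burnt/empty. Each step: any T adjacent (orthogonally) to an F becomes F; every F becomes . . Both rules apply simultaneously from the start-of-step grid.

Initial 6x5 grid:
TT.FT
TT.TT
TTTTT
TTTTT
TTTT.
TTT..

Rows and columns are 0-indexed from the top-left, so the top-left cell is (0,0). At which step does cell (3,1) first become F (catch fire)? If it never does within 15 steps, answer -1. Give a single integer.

Step 1: cell (3,1)='T' (+2 fires, +1 burnt)
Step 2: cell (3,1)='T' (+2 fires, +2 burnt)
Step 3: cell (3,1)='T' (+3 fires, +2 burnt)
Step 4: cell (3,1)='T' (+4 fires, +3 burnt)
Step 5: cell (3,1)='F' (+4 fires, +4 burnt)
  -> target ignites at step 5
Step 6: cell (3,1)='.' (+5 fires, +4 burnt)
Step 7: cell (3,1)='.' (+3 fires, +5 burnt)
Step 8: cell (3,1)='.' (+1 fires, +3 burnt)
Step 9: cell (3,1)='.' (+0 fires, +1 burnt)
  fire out at step 9

5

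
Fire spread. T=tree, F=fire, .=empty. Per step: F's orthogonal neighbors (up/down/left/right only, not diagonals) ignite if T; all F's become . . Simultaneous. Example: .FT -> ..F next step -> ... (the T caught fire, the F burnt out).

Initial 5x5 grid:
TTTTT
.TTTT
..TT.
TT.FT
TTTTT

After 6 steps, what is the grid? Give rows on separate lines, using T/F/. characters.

Step 1: 3 trees catch fire, 1 burn out
  TTTTT
  .TTTT
  ..TF.
  TT..F
  TTTFT
Step 2: 4 trees catch fire, 3 burn out
  TTTTT
  .TTFT
  ..F..
  TT...
  TTF.F
Step 3: 4 trees catch fire, 4 burn out
  TTTFT
  .TF.F
  .....
  TT...
  TF...
Step 4: 5 trees catch fire, 4 burn out
  TTF.F
  .F...
  .....
  TF...
  F....
Step 5: 2 trees catch fire, 5 burn out
  TF...
  .....
  .....
  F....
  .....
Step 6: 1 trees catch fire, 2 burn out
  F....
  .....
  .....
  .....
  .....

F....
.....
.....
.....
.....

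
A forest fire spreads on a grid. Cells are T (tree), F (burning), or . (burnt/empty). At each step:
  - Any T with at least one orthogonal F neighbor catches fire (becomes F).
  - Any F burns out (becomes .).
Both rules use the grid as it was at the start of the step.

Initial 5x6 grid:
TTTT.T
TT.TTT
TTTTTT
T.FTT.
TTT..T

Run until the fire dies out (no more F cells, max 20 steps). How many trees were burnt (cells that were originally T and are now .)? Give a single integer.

Answer: 22

Derivation:
Step 1: +3 fires, +1 burnt (F count now 3)
Step 2: +4 fires, +3 burnt (F count now 4)
Step 3: +5 fires, +4 burnt (F count now 5)
Step 4: +6 fires, +5 burnt (F count now 6)
Step 5: +3 fires, +6 burnt (F count now 3)
Step 6: +1 fires, +3 burnt (F count now 1)
Step 7: +0 fires, +1 burnt (F count now 0)
Fire out after step 7
Initially T: 23, now '.': 29
Total burnt (originally-T cells now '.'): 22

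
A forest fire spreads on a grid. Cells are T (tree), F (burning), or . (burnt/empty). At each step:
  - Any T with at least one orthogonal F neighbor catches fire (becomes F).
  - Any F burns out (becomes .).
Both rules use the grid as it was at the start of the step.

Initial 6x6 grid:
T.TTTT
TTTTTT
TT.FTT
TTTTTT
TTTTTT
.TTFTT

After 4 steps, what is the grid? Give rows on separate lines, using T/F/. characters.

Step 1: 6 trees catch fire, 2 burn out
  T.TTTT
  TTTFTT
  TT..FT
  TTTFTT
  TTTFTT
  .TF.FT
Step 2: 10 trees catch fire, 6 burn out
  T.TFTT
  TTF.FT
  TT...F
  TTF.FT
  TTF.FT
  .F...F
Step 3: 8 trees catch fire, 10 burn out
  T.F.FT
  TF...F
  TT....
  TF...F
  TF...F
  ......
Step 4: 5 trees catch fire, 8 burn out
  T....F
  F.....
  TF....
  F.....
  F.....
  ......

T....F
F.....
TF....
F.....
F.....
......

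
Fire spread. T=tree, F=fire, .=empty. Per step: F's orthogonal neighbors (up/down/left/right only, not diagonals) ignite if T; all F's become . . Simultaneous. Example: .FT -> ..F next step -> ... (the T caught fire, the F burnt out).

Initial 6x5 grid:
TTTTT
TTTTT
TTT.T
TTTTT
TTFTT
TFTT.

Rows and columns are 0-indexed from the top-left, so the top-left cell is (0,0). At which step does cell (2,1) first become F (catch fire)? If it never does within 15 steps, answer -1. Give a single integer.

Step 1: cell (2,1)='T' (+5 fires, +2 burnt)
Step 2: cell (2,1)='T' (+6 fires, +5 burnt)
Step 3: cell (2,1)='F' (+4 fires, +6 burnt)
  -> target ignites at step 3
Step 4: cell (2,1)='.' (+5 fires, +4 burnt)
Step 5: cell (2,1)='.' (+4 fires, +5 burnt)
Step 6: cell (2,1)='.' (+2 fires, +4 burnt)
Step 7: cell (2,1)='.' (+0 fires, +2 burnt)
  fire out at step 7

3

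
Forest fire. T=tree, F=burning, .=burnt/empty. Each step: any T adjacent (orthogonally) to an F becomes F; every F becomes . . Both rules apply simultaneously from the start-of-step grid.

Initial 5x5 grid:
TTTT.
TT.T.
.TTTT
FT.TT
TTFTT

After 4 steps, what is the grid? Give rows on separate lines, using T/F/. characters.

Step 1: 4 trees catch fire, 2 burn out
  TTTT.
  TT.T.
  .TTTT
  .F.TT
  FF.FT
Step 2: 3 trees catch fire, 4 burn out
  TTTT.
  TT.T.
  .FTTT
  ...FT
  ....F
Step 3: 4 trees catch fire, 3 burn out
  TTTT.
  TF.T.
  ..FFT
  ....F
  .....
Step 4: 4 trees catch fire, 4 burn out
  TFTT.
  F..F.
  ....F
  .....
  .....

TFTT.
F..F.
....F
.....
.....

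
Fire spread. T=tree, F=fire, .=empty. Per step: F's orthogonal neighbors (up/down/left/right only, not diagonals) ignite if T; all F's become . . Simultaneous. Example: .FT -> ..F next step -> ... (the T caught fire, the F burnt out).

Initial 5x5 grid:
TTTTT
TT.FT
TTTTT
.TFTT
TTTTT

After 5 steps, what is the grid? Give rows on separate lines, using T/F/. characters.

Step 1: 7 trees catch fire, 2 burn out
  TTTFT
  TT..F
  TTFFT
  .F.FT
  TTFTT
Step 2: 7 trees catch fire, 7 burn out
  TTF.F
  TT...
  TF..F
  ....F
  TF.FT
Step 3: 5 trees catch fire, 7 burn out
  TF...
  TF...
  F....
  .....
  F...F
Step 4: 2 trees catch fire, 5 burn out
  F....
  F....
  .....
  .....
  .....
Step 5: 0 trees catch fire, 2 burn out
  .....
  .....
  .....
  .....
  .....

.....
.....
.....
.....
.....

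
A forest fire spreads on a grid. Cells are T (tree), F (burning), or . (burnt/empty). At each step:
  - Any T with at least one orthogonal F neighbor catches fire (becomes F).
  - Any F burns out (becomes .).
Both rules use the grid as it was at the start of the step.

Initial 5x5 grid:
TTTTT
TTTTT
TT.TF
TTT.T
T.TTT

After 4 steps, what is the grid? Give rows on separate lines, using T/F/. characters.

Step 1: 3 trees catch fire, 1 burn out
  TTTTT
  TTTTF
  TT.F.
  TTT.F
  T.TTT
Step 2: 3 trees catch fire, 3 burn out
  TTTTF
  TTTF.
  TT...
  TTT..
  T.TTF
Step 3: 3 trees catch fire, 3 burn out
  TTTF.
  TTF..
  TT...
  TTT..
  T.TF.
Step 4: 3 trees catch fire, 3 burn out
  TTF..
  TF...
  TT...
  TTT..
  T.F..

TTF..
TF...
TT...
TTT..
T.F..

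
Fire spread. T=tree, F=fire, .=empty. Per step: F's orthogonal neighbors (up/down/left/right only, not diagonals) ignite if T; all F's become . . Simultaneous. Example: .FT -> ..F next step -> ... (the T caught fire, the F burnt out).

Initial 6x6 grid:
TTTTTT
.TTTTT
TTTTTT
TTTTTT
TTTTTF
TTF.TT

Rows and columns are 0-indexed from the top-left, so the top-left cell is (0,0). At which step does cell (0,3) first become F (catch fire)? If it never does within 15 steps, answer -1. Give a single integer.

Step 1: cell (0,3)='T' (+5 fires, +2 burnt)
Step 2: cell (0,3)='T' (+7 fires, +5 burnt)
Step 3: cell (0,3)='T' (+6 fires, +7 burnt)
Step 4: cell (0,3)='T' (+6 fires, +6 burnt)
Step 5: cell (0,3)='T' (+5 fires, +6 burnt)
Step 6: cell (0,3)='F' (+2 fires, +5 burnt)
  -> target ignites at step 6
Step 7: cell (0,3)='.' (+1 fires, +2 burnt)
Step 8: cell (0,3)='.' (+0 fires, +1 burnt)
  fire out at step 8

6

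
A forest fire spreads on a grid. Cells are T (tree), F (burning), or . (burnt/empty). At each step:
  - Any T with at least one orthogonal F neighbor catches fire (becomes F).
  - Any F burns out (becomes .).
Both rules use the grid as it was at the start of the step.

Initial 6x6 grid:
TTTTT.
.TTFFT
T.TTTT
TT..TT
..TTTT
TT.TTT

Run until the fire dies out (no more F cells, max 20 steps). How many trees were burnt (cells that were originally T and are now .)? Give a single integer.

Answer: 21

Derivation:
Step 1: +6 fires, +2 burnt (F count now 6)
Step 2: +5 fires, +6 burnt (F count now 5)
Step 3: +3 fires, +5 burnt (F count now 3)
Step 4: +4 fires, +3 burnt (F count now 4)
Step 5: +3 fires, +4 burnt (F count now 3)
Step 6: +0 fires, +3 burnt (F count now 0)
Fire out after step 6
Initially T: 26, now '.': 31
Total burnt (originally-T cells now '.'): 21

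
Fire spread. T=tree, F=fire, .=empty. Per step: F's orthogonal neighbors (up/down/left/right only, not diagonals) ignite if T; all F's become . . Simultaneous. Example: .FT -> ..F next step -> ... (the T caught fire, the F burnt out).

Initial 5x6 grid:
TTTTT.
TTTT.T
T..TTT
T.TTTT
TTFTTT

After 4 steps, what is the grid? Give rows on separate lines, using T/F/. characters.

Step 1: 3 trees catch fire, 1 burn out
  TTTTT.
  TTTT.T
  T..TTT
  T.FTTT
  TF.FTT
Step 2: 3 trees catch fire, 3 burn out
  TTTTT.
  TTTT.T
  T..TTT
  T..FTT
  F...FT
Step 3: 4 trees catch fire, 3 burn out
  TTTTT.
  TTTT.T
  T..FTT
  F...FT
  .....F
Step 4: 4 trees catch fire, 4 burn out
  TTTTT.
  TTTF.T
  F...FT
  .....F
  ......

TTTTT.
TTTF.T
F...FT
.....F
......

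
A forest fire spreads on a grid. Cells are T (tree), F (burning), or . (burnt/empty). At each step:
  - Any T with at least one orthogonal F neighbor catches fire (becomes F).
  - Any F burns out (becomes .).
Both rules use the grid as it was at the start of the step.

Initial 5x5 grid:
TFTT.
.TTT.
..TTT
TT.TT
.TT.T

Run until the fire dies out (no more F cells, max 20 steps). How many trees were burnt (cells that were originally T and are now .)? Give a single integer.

Answer: 12

Derivation:
Step 1: +3 fires, +1 burnt (F count now 3)
Step 2: +2 fires, +3 burnt (F count now 2)
Step 3: +2 fires, +2 burnt (F count now 2)
Step 4: +1 fires, +2 burnt (F count now 1)
Step 5: +2 fires, +1 burnt (F count now 2)
Step 6: +1 fires, +2 burnt (F count now 1)
Step 7: +1 fires, +1 burnt (F count now 1)
Step 8: +0 fires, +1 burnt (F count now 0)
Fire out after step 8
Initially T: 16, now '.': 21
Total burnt (originally-T cells now '.'): 12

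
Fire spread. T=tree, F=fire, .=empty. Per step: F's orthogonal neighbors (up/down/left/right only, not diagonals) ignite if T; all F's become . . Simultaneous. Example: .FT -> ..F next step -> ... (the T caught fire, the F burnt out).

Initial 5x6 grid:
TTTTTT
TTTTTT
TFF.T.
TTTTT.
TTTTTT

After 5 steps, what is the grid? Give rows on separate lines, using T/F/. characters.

Step 1: 5 trees catch fire, 2 burn out
  TTTTTT
  TFFTTT
  F...T.
  TFFTT.
  TTTTTT
Step 2: 8 trees catch fire, 5 burn out
  TFFTTT
  F..FTT
  ....T.
  F..FT.
  TFFTTT
Step 3: 6 trees catch fire, 8 burn out
  F..FTT
  ....FT
  ....T.
  ....F.
  F..FTT
Step 4: 4 trees catch fire, 6 burn out
  ....FT
  .....F
  ....F.
  ......
  ....FT
Step 5: 2 trees catch fire, 4 burn out
  .....F
  ......
  ......
  ......
  .....F

.....F
......
......
......
.....F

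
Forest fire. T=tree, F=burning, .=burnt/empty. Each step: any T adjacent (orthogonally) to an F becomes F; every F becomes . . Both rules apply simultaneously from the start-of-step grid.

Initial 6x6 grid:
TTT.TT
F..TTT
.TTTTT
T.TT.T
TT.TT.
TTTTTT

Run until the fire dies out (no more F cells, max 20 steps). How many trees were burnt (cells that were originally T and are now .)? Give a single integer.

Answer: 3

Derivation:
Step 1: +1 fires, +1 burnt (F count now 1)
Step 2: +1 fires, +1 burnt (F count now 1)
Step 3: +1 fires, +1 burnt (F count now 1)
Step 4: +0 fires, +1 burnt (F count now 0)
Fire out after step 4
Initially T: 27, now '.': 12
Total burnt (originally-T cells now '.'): 3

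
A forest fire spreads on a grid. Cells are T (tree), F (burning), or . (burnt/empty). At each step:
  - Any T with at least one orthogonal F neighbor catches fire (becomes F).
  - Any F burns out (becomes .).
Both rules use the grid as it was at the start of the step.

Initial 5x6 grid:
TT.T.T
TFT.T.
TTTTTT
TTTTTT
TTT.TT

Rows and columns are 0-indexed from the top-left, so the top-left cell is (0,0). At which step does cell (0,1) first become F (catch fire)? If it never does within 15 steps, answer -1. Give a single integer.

Step 1: cell (0,1)='F' (+4 fires, +1 burnt)
  -> target ignites at step 1
Step 2: cell (0,1)='.' (+4 fires, +4 burnt)
Step 3: cell (0,1)='.' (+4 fires, +4 burnt)
Step 4: cell (0,1)='.' (+4 fires, +4 burnt)
Step 5: cell (0,1)='.' (+3 fires, +4 burnt)
Step 6: cell (0,1)='.' (+2 fires, +3 burnt)
Step 7: cell (0,1)='.' (+1 fires, +2 burnt)
Step 8: cell (0,1)='.' (+0 fires, +1 burnt)
  fire out at step 8

1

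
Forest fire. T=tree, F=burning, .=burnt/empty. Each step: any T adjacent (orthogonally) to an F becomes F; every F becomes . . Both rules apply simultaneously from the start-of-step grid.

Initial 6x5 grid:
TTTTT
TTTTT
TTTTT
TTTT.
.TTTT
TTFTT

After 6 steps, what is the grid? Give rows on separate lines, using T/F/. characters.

Step 1: 3 trees catch fire, 1 burn out
  TTTTT
  TTTTT
  TTTTT
  TTTT.
  .TFTT
  TF.FT
Step 2: 5 trees catch fire, 3 burn out
  TTTTT
  TTTTT
  TTTTT
  TTFT.
  .F.FT
  F...F
Step 3: 4 trees catch fire, 5 burn out
  TTTTT
  TTTTT
  TTFTT
  TF.F.
  ....F
  .....
Step 4: 4 trees catch fire, 4 burn out
  TTTTT
  TTFTT
  TF.FT
  F....
  .....
  .....
Step 5: 5 trees catch fire, 4 burn out
  TTFTT
  TF.FT
  F...F
  .....
  .....
  .....
Step 6: 4 trees catch fire, 5 burn out
  TF.FT
  F...F
  .....
  .....
  .....
  .....

TF.FT
F...F
.....
.....
.....
.....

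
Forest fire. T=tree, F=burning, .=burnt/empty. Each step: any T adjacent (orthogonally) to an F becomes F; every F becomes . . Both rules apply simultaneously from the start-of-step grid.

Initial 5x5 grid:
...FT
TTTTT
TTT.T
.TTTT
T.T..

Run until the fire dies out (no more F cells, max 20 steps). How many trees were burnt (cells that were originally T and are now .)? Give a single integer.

Step 1: +2 fires, +1 burnt (F count now 2)
Step 2: +2 fires, +2 burnt (F count now 2)
Step 3: +3 fires, +2 burnt (F count now 3)
Step 4: +4 fires, +3 burnt (F count now 4)
Step 5: +4 fires, +4 burnt (F count now 4)
Step 6: +0 fires, +4 burnt (F count now 0)
Fire out after step 6
Initially T: 16, now '.': 24
Total burnt (originally-T cells now '.'): 15

Answer: 15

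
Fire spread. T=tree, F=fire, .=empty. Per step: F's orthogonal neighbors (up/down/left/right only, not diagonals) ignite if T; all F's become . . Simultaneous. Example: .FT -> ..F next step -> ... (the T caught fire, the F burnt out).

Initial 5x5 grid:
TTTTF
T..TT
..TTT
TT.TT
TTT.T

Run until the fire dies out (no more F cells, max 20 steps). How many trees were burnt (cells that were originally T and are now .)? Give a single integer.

Step 1: +2 fires, +1 burnt (F count now 2)
Step 2: +3 fires, +2 burnt (F count now 3)
Step 3: +3 fires, +3 burnt (F count now 3)
Step 4: +4 fires, +3 burnt (F count now 4)
Step 5: +1 fires, +4 burnt (F count now 1)
Step 6: +0 fires, +1 burnt (F count now 0)
Fire out after step 6
Initially T: 18, now '.': 20
Total burnt (originally-T cells now '.'): 13

Answer: 13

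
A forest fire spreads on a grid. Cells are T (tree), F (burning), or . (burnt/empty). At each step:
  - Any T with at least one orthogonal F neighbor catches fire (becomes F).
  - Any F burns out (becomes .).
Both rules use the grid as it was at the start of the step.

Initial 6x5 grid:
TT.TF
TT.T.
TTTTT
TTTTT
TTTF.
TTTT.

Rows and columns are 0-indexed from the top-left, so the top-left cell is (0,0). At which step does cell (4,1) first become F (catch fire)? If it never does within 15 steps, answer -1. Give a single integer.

Step 1: cell (4,1)='T' (+4 fires, +2 burnt)
Step 2: cell (4,1)='F' (+6 fires, +4 burnt)
  -> target ignites at step 2
Step 3: cell (4,1)='.' (+5 fires, +6 burnt)
Step 4: cell (4,1)='.' (+3 fires, +5 burnt)
Step 5: cell (4,1)='.' (+2 fires, +3 burnt)
Step 6: cell (4,1)='.' (+2 fires, +2 burnt)
Step 7: cell (4,1)='.' (+1 fires, +2 burnt)
Step 8: cell (4,1)='.' (+0 fires, +1 burnt)
  fire out at step 8

2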